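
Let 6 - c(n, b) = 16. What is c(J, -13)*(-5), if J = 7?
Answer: 50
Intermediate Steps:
c(n, b) = -10 (c(n, b) = 6 - 1*16 = 6 - 16 = -10)
c(J, -13)*(-5) = -10*(-5) = 50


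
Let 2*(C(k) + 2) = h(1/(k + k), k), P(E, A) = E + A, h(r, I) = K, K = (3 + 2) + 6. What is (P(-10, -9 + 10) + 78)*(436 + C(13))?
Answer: 60651/2 ≈ 30326.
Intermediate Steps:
K = 11 (K = 5 + 6 = 11)
h(r, I) = 11
P(E, A) = A + E
C(k) = 7/2 (C(k) = -2 + (1/2)*11 = -2 + 11/2 = 7/2)
(P(-10, -9 + 10) + 78)*(436 + C(13)) = (((-9 + 10) - 10) + 78)*(436 + 7/2) = ((1 - 10) + 78)*(879/2) = (-9 + 78)*(879/2) = 69*(879/2) = 60651/2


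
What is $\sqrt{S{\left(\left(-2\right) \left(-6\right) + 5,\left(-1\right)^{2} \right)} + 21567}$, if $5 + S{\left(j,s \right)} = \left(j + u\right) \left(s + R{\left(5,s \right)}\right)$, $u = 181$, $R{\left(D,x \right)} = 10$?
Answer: $2 \sqrt{5935} \approx 154.08$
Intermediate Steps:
$S{\left(j,s \right)} = -5 + \left(10 + s\right) \left(181 + j\right)$ ($S{\left(j,s \right)} = -5 + \left(j + 181\right) \left(s + 10\right) = -5 + \left(181 + j\right) \left(10 + s\right) = -5 + \left(10 + s\right) \left(181 + j\right)$)
$\sqrt{S{\left(\left(-2\right) \left(-6\right) + 5,\left(-1\right)^{2} \right)} + 21567} = \sqrt{\left(1805 + 10 \left(\left(-2\right) \left(-6\right) + 5\right) + 181 \left(-1\right)^{2} + \left(\left(-2\right) \left(-6\right) + 5\right) \left(-1\right)^{2}\right) + 21567} = \sqrt{\left(1805 + 10 \left(12 + 5\right) + 181 \cdot 1 + \left(12 + 5\right) 1\right) + 21567} = \sqrt{\left(1805 + 10 \cdot 17 + 181 + 17 \cdot 1\right) + 21567} = \sqrt{\left(1805 + 170 + 181 + 17\right) + 21567} = \sqrt{2173 + 21567} = \sqrt{23740} = 2 \sqrt{5935}$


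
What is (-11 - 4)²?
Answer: 225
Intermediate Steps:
(-11 - 4)² = (-15)² = 225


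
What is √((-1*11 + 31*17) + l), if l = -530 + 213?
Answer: √199 ≈ 14.107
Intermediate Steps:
l = -317
√((-1*11 + 31*17) + l) = √((-1*11 + 31*17) - 317) = √((-11 + 527) - 317) = √(516 - 317) = √199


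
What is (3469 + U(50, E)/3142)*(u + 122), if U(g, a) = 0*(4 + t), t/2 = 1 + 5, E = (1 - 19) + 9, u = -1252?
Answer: -3919970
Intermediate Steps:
E = -9 (E = -18 + 9 = -9)
t = 12 (t = 2*(1 + 5) = 2*6 = 12)
U(g, a) = 0 (U(g, a) = 0*(4 + 12) = 0*16 = 0)
(3469 + U(50, E)/3142)*(u + 122) = (3469 + 0/3142)*(-1252 + 122) = (3469 + 0*(1/3142))*(-1130) = (3469 + 0)*(-1130) = 3469*(-1130) = -3919970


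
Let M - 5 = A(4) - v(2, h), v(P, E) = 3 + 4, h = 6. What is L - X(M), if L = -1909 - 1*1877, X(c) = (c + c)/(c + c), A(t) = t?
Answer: -3787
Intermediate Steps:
v(P, E) = 7
M = 2 (M = 5 + (4 - 1*7) = 5 + (4 - 7) = 5 - 3 = 2)
X(c) = 1 (X(c) = (2*c)/((2*c)) = (2*c)*(1/(2*c)) = 1)
L = -3786 (L = -1909 - 1877 = -3786)
L - X(M) = -3786 - 1*1 = -3786 - 1 = -3787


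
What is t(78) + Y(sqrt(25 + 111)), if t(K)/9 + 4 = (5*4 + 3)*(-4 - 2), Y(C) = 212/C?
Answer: -1278 + 53*sqrt(34)/17 ≈ -1259.8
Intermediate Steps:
t(K) = -1278 (t(K) = -36 + 9*((5*4 + 3)*(-4 - 2)) = -36 + 9*((20 + 3)*(-6)) = -36 + 9*(23*(-6)) = -36 + 9*(-138) = -36 - 1242 = -1278)
t(78) + Y(sqrt(25 + 111)) = -1278 + 212/(sqrt(25 + 111)) = -1278 + 212/(sqrt(136)) = -1278 + 212/((2*sqrt(34))) = -1278 + 212*(sqrt(34)/68) = -1278 + 53*sqrt(34)/17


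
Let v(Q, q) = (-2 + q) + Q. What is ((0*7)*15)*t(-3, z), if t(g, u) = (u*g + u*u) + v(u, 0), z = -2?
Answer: 0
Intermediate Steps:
v(Q, q) = -2 + Q + q
t(g, u) = -2 + u + u² + g*u (t(g, u) = (u*g + u*u) + (-2 + u + 0) = (g*u + u²) + (-2 + u) = (u² + g*u) + (-2 + u) = -2 + u + u² + g*u)
((0*7)*15)*t(-3, z) = ((0*7)*15)*(-2 - 2 + (-2)² - 3*(-2)) = (0*15)*(-2 - 2 + 4 + 6) = 0*6 = 0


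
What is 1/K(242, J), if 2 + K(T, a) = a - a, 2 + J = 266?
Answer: -½ ≈ -0.50000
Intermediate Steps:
J = 264 (J = -2 + 266 = 264)
K(T, a) = -2 (K(T, a) = -2 + (a - a) = -2 + 0 = -2)
1/K(242, J) = 1/(-2) = -½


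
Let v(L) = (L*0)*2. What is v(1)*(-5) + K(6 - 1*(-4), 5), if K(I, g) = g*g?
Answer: 25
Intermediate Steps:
K(I, g) = g**2
v(L) = 0 (v(L) = 0*2 = 0)
v(1)*(-5) + K(6 - 1*(-4), 5) = 0*(-5) + 5**2 = 0 + 25 = 25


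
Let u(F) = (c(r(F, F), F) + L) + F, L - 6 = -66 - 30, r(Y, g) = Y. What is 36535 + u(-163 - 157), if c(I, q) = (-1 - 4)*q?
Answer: 37725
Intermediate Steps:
L = -90 (L = 6 + (-66 - 30) = 6 - 96 = -90)
c(I, q) = -5*q
u(F) = -90 - 4*F (u(F) = (-5*F - 90) + F = (-90 - 5*F) + F = -90 - 4*F)
36535 + u(-163 - 157) = 36535 + (-90 - 4*(-163 - 157)) = 36535 + (-90 - 4*(-320)) = 36535 + (-90 + 1280) = 36535 + 1190 = 37725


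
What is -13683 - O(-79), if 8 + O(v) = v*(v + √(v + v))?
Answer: -19916 + 79*I*√158 ≈ -19916.0 + 993.01*I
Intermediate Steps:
O(v) = -8 + v*(v + √2*√v) (O(v) = -8 + v*(v + √(v + v)) = -8 + v*(v + √(2*v)) = -8 + v*(v + √2*√v))
-13683 - O(-79) = -13683 - (-8 + (-79)² + √2*(-79)^(3/2)) = -13683 - (-8 + 6241 + √2*(-79*I*√79)) = -13683 - (-8 + 6241 - 79*I*√158) = -13683 - (6233 - 79*I*√158) = -13683 + (-6233 + 79*I*√158) = -19916 + 79*I*√158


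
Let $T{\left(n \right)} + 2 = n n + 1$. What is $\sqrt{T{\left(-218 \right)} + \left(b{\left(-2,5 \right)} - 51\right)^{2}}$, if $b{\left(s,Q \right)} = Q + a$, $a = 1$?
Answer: $2 \sqrt{12387} \approx 222.59$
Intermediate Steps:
$b{\left(s,Q \right)} = 1 + Q$ ($b{\left(s,Q \right)} = Q + 1 = 1 + Q$)
$T{\left(n \right)} = -1 + n^{2}$ ($T{\left(n \right)} = -2 + \left(n n + 1\right) = -2 + \left(n^{2} + 1\right) = -2 + \left(1 + n^{2}\right) = -1 + n^{2}$)
$\sqrt{T{\left(-218 \right)} + \left(b{\left(-2,5 \right)} - 51\right)^{2}} = \sqrt{\left(-1 + \left(-218\right)^{2}\right) + \left(\left(1 + 5\right) - 51\right)^{2}} = \sqrt{\left(-1 + 47524\right) + \left(6 - 51\right)^{2}} = \sqrt{47523 + \left(-45\right)^{2}} = \sqrt{47523 + 2025} = \sqrt{49548} = 2 \sqrt{12387}$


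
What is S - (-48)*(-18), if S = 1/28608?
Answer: -24717311/28608 ≈ -864.00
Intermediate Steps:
S = 1/28608 ≈ 3.4955e-5
S - (-48)*(-18) = 1/28608 - (-48)*(-18) = 1/28608 - 1*864 = 1/28608 - 864 = -24717311/28608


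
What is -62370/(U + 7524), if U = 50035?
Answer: -62370/57559 ≈ -1.0836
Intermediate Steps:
-62370/(U + 7524) = -62370/(50035 + 7524) = -62370/57559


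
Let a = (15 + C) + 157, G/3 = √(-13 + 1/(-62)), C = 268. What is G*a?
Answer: 660*I*√50034/31 ≈ 4762.3*I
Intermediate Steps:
G = 3*I*√50034/62 (G = 3*√(-13 + 1/(-62)) = 3*√(-13 - 1/62) = 3*√(-807/62) = 3*(I*√50034/62) = 3*I*√50034/62 ≈ 10.823*I)
a = 440 (a = (15 + 268) + 157 = 283 + 157 = 440)
G*a = (3*I*√50034/62)*440 = 660*I*√50034/31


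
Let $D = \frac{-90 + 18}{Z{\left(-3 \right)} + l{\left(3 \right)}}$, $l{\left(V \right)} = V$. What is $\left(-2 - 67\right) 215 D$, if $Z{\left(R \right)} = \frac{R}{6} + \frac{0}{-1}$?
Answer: $427248$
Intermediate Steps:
$Z{\left(R \right)} = \frac{R}{6}$ ($Z{\left(R \right)} = R \frac{1}{6} + 0 \left(-1\right) = \frac{R}{6} + 0 = \frac{R}{6}$)
$D = - \frac{144}{5}$ ($D = \frac{-90 + 18}{\frac{1}{6} \left(-3\right) + 3} = - \frac{72}{- \frac{1}{2} + 3} = - \frac{72}{\frac{5}{2}} = \left(-72\right) \frac{2}{5} = - \frac{144}{5} \approx -28.8$)
$\left(-2 - 67\right) 215 D = \left(-2 - 67\right) 215 \left(- \frac{144}{5}\right) = \left(-69\right) 215 \left(- \frac{144}{5}\right) = \left(-14835\right) \left(- \frac{144}{5}\right) = 427248$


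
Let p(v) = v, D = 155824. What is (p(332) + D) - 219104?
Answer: -62948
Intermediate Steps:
(p(332) + D) - 219104 = (332 + 155824) - 219104 = 156156 - 219104 = -62948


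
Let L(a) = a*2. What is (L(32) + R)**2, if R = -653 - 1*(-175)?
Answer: 171396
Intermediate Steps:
R = -478 (R = -653 + 175 = -478)
L(a) = 2*a
(L(32) + R)**2 = (2*32 - 478)**2 = (64 - 478)**2 = (-414)**2 = 171396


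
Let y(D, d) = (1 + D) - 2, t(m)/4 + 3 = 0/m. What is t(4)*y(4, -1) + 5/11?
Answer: -391/11 ≈ -35.545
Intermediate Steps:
t(m) = -12 (t(m) = -12 + 4*(0/m) = -12 + 4*0 = -12 + 0 = -12)
y(D, d) = -1 + D
t(4)*y(4, -1) + 5/11 = -12*(-1 + 4) + 5/11 = -12*3 + 5*(1/11) = -36 + 5/11 = -391/11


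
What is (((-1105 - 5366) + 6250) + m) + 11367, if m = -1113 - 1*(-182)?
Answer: 10215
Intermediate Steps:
m = -931 (m = -1113 + 182 = -931)
(((-1105 - 5366) + 6250) + m) + 11367 = (((-1105 - 5366) + 6250) - 931) + 11367 = ((-6471 + 6250) - 931) + 11367 = (-221 - 931) + 11367 = -1152 + 11367 = 10215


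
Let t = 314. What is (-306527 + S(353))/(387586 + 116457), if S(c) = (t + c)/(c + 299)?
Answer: -199854937/328636036 ≈ -0.60813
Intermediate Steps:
S(c) = (314 + c)/(299 + c) (S(c) = (314 + c)/(c + 299) = (314 + c)/(299 + c))
(-306527 + S(353))/(387586 + 116457) = (-306527 + (314 + 353)/(299 + 353))/(387586 + 116457) = (-306527 + 667/652)/504043 = (-306527 + (1/652)*667)*(1/504043) = (-306527 + 667/652)*(1/504043) = -199854937/652*1/504043 = -199854937/328636036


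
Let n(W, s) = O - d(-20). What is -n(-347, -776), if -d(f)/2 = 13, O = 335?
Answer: -361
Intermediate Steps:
d(f) = -26 (d(f) = -2*13 = -26)
n(W, s) = 361 (n(W, s) = 335 - 1*(-26) = 335 + 26 = 361)
-n(-347, -776) = -1*361 = -361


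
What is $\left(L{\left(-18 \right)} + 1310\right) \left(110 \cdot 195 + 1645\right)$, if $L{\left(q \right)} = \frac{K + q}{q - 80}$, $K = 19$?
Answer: $\frac{2964913005}{98} \approx 3.0254 \cdot 10^{7}$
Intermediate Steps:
$L{\left(q \right)} = \frac{19 + q}{-80 + q}$ ($L{\left(q \right)} = \frac{19 + q}{q - 80} = \frac{19 + q}{-80 + q}$)
$\left(L{\left(-18 \right)} + 1310\right) \left(110 \cdot 195 + 1645\right) = \left(\frac{19 - 18}{-80 - 18} + 1310\right) \left(110 \cdot 195 + 1645\right) = \left(\frac{1}{-98} \cdot 1 + 1310\right) \left(21450 + 1645\right) = \left(\left(- \frac{1}{98}\right) 1 + 1310\right) 23095 = \left(- \frac{1}{98} + 1310\right) 23095 = \frac{128379}{98} \cdot 23095 = \frac{2964913005}{98}$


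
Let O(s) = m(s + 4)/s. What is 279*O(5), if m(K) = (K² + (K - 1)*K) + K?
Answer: 45198/5 ≈ 9039.6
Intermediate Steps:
m(K) = K + K² + K*(-1 + K) (m(K) = (K² + (-1 + K)*K) + K = (K² + K*(-1 + K)) + K = K + K² + K*(-1 + K))
O(s) = 2*(4 + s)²/s (O(s) = (2*(s + 4)²)/s = (2*(4 + s)²)/s = 2*(4 + s)²/s)
279*O(5) = 279*(2*(4 + 5)²/5) = 279*(2*(⅕)*9²) = 279*(2*(⅕)*81) = 279*(162/5) = 45198/5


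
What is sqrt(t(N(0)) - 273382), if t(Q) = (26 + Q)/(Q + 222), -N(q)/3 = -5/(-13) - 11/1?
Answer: I*sqrt(7442818746)/165 ≈ 522.86*I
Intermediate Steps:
N(q) = 414/13 (N(q) = -3*(-5/(-13) - 11/1) = -3*(-5*(-1/13) - 11*1) = -3*(5/13 - 11) = -3*(-138/13) = 414/13)
t(Q) = (26 + Q)/(222 + Q)
sqrt(t(N(0)) - 273382) = sqrt((26 + 414/13)/(222 + 414/13) - 273382) = sqrt((752/13)/(3300/13) - 273382) = sqrt((13/3300)*(752/13) - 273382) = sqrt(188/825 - 273382) = sqrt(-225539962/825) = I*sqrt(7442818746)/165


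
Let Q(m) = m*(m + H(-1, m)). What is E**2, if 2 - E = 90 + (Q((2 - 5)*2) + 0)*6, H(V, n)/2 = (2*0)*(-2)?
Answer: 92416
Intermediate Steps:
H(V, n) = 0 (H(V, n) = 2*((2*0)*(-2)) = 2*(0*(-2)) = 2*0 = 0)
Q(m) = m**2 (Q(m) = m*(m + 0) = m*m = m**2)
E = -304 (E = 2 - (90 + (((2 - 5)*2)**2 + 0)*6) = 2 - (90 + ((-3*2)**2 + 0)*6) = 2 - (90 + ((-6)**2 + 0)*6) = 2 - (90 + (36 + 0)*6) = 2 - (90 + 36*6) = 2 - (90 + 216) = 2 - 1*306 = 2 - 306 = -304)
E**2 = (-304)**2 = 92416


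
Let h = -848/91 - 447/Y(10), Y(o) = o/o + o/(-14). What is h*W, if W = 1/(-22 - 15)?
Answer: 286435/6734 ≈ 42.536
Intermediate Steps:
Y(o) = 1 - o/14 (Y(o) = 1 + o*(-1/14) = 1 - o/14)
h = -286435/182 (h = -848/91 - 447/(1 - 1/14*10) = -848*1/91 - 447/(1 - 5/7) = -848/91 - 447/2/7 = -848/91 - 447*7/2 = -848/91 - 3129/2 = -286435/182 ≈ -1573.8)
W = -1/37 (W = 1/(-37) = -1/37 ≈ -0.027027)
h*W = -286435/182*(-1/37) = 286435/6734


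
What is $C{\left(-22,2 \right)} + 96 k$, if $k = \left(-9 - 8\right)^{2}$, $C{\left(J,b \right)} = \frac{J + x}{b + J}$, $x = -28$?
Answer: $\frac{55493}{2} \approx 27747.0$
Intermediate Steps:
$C{\left(J,b \right)} = \frac{-28 + J}{J + b}$ ($C{\left(J,b \right)} = \frac{J - 28}{b + J} = \frac{-28 + J}{J + b}$)
$k = 289$ ($k = \left(-17\right)^{2} = 289$)
$C{\left(-22,2 \right)} + 96 k = \frac{-28 - 22}{-22 + 2} + 96 \cdot 289 = \frac{1}{-20} \left(-50\right) + 27744 = \left(- \frac{1}{20}\right) \left(-50\right) + 27744 = \frac{5}{2} + 27744 = \frac{55493}{2}$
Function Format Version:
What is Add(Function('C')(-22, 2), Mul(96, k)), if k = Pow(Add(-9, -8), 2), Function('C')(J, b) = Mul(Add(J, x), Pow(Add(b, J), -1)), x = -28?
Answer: Rational(55493, 2) ≈ 27747.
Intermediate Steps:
Function('C')(J, b) = Mul(Pow(Add(J, b), -1), Add(-28, J)) (Function('C')(J, b) = Mul(Add(J, -28), Pow(Add(b, J), -1)) = Mul(Add(-28, J), Pow(Add(J, b), -1)) = Mul(Pow(Add(J, b), -1), Add(-28, J)))
k = 289 (k = Pow(-17, 2) = 289)
Add(Function('C')(-22, 2), Mul(96, k)) = Add(Mul(Pow(Add(-22, 2), -1), Add(-28, -22)), Mul(96, 289)) = Add(Mul(Pow(-20, -1), -50), 27744) = Add(Mul(Rational(-1, 20), -50), 27744) = Add(Rational(5, 2), 27744) = Rational(55493, 2)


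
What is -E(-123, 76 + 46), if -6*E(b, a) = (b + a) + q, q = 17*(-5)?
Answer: -43/3 ≈ -14.333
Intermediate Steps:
q = -85
E(b, a) = 85/6 - a/6 - b/6 (E(b, a) = -((b + a) - 85)/6 = -((a + b) - 85)/6 = -(-85 + a + b)/6 = 85/6 - a/6 - b/6)
-E(-123, 76 + 46) = -(85/6 - (76 + 46)/6 - ⅙*(-123)) = -(85/6 - ⅙*122 + 41/2) = -(85/6 - 61/3 + 41/2) = -1*43/3 = -43/3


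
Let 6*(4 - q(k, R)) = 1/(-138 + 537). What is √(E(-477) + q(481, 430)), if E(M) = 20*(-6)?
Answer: I*√73869530/798 ≈ 10.77*I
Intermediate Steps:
E(M) = -120
q(k, R) = 9575/2394 (q(k, R) = 4 - 1/(6*(-138 + 537)) = 4 - ⅙/399 = 4 - ⅙*1/399 = 4 - 1/2394 = 9575/2394)
√(E(-477) + q(481, 430)) = √(-120 + 9575/2394) = √(-277705/2394) = I*√73869530/798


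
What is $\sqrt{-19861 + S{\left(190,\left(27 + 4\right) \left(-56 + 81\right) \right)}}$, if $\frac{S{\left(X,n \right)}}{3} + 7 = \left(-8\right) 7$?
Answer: $5 i \sqrt{802} \approx 141.6 i$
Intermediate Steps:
$S{\left(X,n \right)} = -189$ ($S{\left(X,n \right)} = -21 + 3 \left(\left(-8\right) 7\right) = -21 + 3 \left(-56\right) = -21 - 168 = -189$)
$\sqrt{-19861 + S{\left(190,\left(27 + 4\right) \left(-56 + 81\right) \right)}} = \sqrt{-19861 - 189} = \sqrt{-20050} = 5 i \sqrt{802}$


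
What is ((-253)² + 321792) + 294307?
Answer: 680108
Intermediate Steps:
((-253)² + 321792) + 294307 = (64009 + 321792) + 294307 = 385801 + 294307 = 680108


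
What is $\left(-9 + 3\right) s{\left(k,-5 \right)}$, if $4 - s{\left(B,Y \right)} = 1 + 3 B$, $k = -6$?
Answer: $-126$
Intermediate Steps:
$s{\left(B,Y \right)} = 3 - 3 B$ ($s{\left(B,Y \right)} = 4 - \left(1 + 3 B\right) = 3 - 3 B$)
$\left(-9 + 3\right) s{\left(k,-5 \right)} = \left(-9 + 3\right) \left(3 - -18\right) = - 6 \left(3 + 18\right) = \left(-6\right) 21 = -126$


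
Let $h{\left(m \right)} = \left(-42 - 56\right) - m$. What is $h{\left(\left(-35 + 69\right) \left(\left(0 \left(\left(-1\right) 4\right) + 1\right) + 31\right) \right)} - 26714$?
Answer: $-27900$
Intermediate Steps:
$h{\left(m \right)} = -98 - m$
$h{\left(\left(-35 + 69\right) \left(\left(0 \left(\left(-1\right) 4\right) + 1\right) + 31\right) \right)} - 26714 = \left(-98 - \left(-35 + 69\right) \left(\left(0 \left(\left(-1\right) 4\right) + 1\right) + 31\right)\right) - 26714 = \left(-98 - 34 \left(\left(0 \left(-4\right) + 1\right) + 31\right)\right) - 26714 = \left(-98 - 34 \left(\left(0 + 1\right) + 31\right)\right) - 26714 = \left(-98 - 34 \left(1 + 31\right)\right) - 26714 = \left(-98 - 34 \cdot 32\right) - 26714 = \left(-98 - 1088\right) - 26714 = -1186 - 26714 = -27900$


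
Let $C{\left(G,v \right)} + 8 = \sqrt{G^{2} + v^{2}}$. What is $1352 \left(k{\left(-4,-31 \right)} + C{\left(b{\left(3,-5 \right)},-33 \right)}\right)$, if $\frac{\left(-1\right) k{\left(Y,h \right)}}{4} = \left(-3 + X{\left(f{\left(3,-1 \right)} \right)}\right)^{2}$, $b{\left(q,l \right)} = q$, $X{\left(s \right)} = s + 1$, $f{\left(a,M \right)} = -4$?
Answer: $-205504 + 4056 \sqrt{122} \approx -1.607 \cdot 10^{5}$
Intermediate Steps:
$X{\left(s \right)} = 1 + s$
$C{\left(G,v \right)} = -8 + \sqrt{G^{2} + v^{2}}$
$k{\left(Y,h \right)} = -144$ ($k{\left(Y,h \right)} = - 4 \left(-3 + \left(1 - 4\right)\right)^{2} = - 4 \left(-3 - 3\right)^{2} = - 4 \left(-6\right)^{2} = \left(-4\right) 36 = -144$)
$1352 \left(k{\left(-4,-31 \right)} + C{\left(b{\left(3,-5 \right)},-33 \right)}\right) = 1352 \left(-144 - \left(8 - \sqrt{3^{2} + \left(-33\right)^{2}}\right)\right) = 1352 \left(-144 - \left(8 - \sqrt{9 + 1089}\right)\right) = 1352 \left(-144 - \left(8 - \sqrt{1098}\right)\right) = 1352 \left(-144 - \left(8 - 3 \sqrt{122}\right)\right) = 1352 \left(-152 + 3 \sqrt{122}\right) = -205504 + 4056 \sqrt{122}$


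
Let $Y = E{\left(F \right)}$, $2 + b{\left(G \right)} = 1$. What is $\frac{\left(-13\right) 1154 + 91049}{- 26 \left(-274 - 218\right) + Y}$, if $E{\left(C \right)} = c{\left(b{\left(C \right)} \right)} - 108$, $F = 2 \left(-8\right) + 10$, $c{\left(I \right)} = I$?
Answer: $\frac{76047}{12683} \approx 5.996$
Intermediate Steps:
$b{\left(G \right)} = -1$ ($b{\left(G \right)} = -2 + 1 = -1$)
$F = -6$ ($F = -16 + 10 = -6$)
$E{\left(C \right)} = -109$ ($E{\left(C \right)} = -1 - 108 = -109$)
$Y = -109$
$\frac{\left(-13\right) 1154 + 91049}{- 26 \left(-274 - 218\right) + Y} = \frac{\left(-13\right) 1154 + 91049}{- 26 \left(-274 - 218\right) - 109} = \frac{-15002 + 91049}{\left(-26\right) \left(-492\right) - 109} = \frac{76047}{12792 - 109} = \frac{76047}{12683}$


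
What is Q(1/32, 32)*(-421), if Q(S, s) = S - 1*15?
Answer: 201659/32 ≈ 6301.8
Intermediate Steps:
Q(S, s) = -15 + S (Q(S, s) = S - 15 = -15 + S)
Q(1/32, 32)*(-421) = (-15 + 1/32)*(-421) = -479/32*(-421) = 201659/32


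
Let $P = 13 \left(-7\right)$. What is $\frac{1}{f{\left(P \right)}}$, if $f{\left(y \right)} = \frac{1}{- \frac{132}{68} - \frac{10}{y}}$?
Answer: $- \frac{2833}{1547} \approx -1.8313$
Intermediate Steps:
$P = -91$
$f{\left(y \right)} = \frac{1}{- \frac{33}{17} - \frac{10}{y}}$ ($f{\left(y \right)} = \frac{1}{\left(-132\right) \frac{1}{68} - \frac{10}{y}} = \frac{1}{- \frac{33}{17} - \frac{10}{y}}$)
$\frac{1}{f{\left(P \right)}} = \frac{1}{\left(-17\right) \left(-91\right) \frac{1}{170 + 33 \left(-91\right)}} = \frac{1}{\left(-17\right) \left(-91\right) \frac{1}{170 - 3003}} = \frac{1}{\left(-17\right) \left(-91\right) \frac{1}{-2833}} = \frac{1}{\left(-17\right) \left(-91\right) \left(- \frac{1}{2833}\right)} = \frac{1}{- \frac{1547}{2833}} = - \frac{2833}{1547}$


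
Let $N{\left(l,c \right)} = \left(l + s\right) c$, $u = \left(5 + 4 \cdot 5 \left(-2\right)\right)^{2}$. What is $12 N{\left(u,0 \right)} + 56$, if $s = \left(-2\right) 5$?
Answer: $56$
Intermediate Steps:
$s = -10$
$u = 1225$ ($u = \left(5 + 20 \left(-2\right)\right)^{2} = \left(5 - 40\right)^{2} = \left(-35\right)^{2} = 1225$)
$N{\left(l,c \right)} = c \left(-10 + l\right)$ ($N{\left(l,c \right)} = \left(l - 10\right) c = \left(-10 + l\right) c = c \left(-10 + l\right)$)
$12 N{\left(u,0 \right)} + 56 = 12 \cdot 0 \left(-10 + 1225\right) + 56 = 12 \cdot 0 \cdot 1215 + 56 = 12 \cdot 0 + 56 = 0 + 56 = 56$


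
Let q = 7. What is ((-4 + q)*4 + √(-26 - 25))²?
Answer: (12 + I*√51)² ≈ 93.0 + 171.39*I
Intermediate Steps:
((-4 + q)*4 + √(-26 - 25))² = ((-4 + 7)*4 + √(-26 - 25))² = (3*4 + √(-51))² = (12 + I*√51)²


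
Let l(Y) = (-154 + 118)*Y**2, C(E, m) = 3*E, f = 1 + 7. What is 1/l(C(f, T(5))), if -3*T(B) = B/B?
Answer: -1/20736 ≈ -4.8225e-5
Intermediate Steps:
T(B) = -1/3 (T(B) = -B/(3*B) = -1/3*1 = -1/3)
f = 8
l(Y) = -36*Y**2
1/l(C(f, T(5))) = 1/(-36*(3*8)**2) = 1/(-36*24**2) = 1/(-36*576) = 1/(-20736) = -1/20736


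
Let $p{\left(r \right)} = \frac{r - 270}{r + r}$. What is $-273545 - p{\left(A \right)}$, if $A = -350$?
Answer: $- \frac{9574106}{35} \approx -2.7355 \cdot 10^{5}$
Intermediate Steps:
$p{\left(r \right)} = \frac{-270 + r}{2 r}$
$-273545 - p{\left(A \right)} = -273545 - \frac{-270 - 350}{2 \left(-350\right)} = -273545 - \frac{1}{2} \left(- \frac{1}{350}\right) \left(-620\right) = -273545 - \frac{31}{35} = - \frac{9574106}{35}$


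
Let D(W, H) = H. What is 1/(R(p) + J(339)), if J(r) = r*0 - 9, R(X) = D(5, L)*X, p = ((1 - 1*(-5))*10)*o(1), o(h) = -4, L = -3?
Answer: 1/711 ≈ 0.0014065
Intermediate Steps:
p = -240 (p = ((1 - 1*(-5))*10)*(-4) = ((1 + 5)*10)*(-4) = (6*10)*(-4) = 60*(-4) = -240)
R(X) = -3*X
J(r) = -9 (J(r) = 0 - 9 = -9)
1/(R(p) + J(339)) = 1/(-3*(-240) - 9) = 1/(720 - 9) = 1/711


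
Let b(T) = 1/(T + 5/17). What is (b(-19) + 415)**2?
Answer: 17411594209/101124 ≈ 1.7218e+5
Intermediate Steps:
b(T) = 1/(5/17 + T) (b(T) = 1/(T + 5*(1/17)) = 1/(T + 5/17) = 1/(5/17 + T))
(b(-19) + 415)**2 = (17/(5 + 17*(-19)) + 415)**2 = (17/(5 - 323) + 415)**2 = (17/(-318) + 415)**2 = (17*(-1/318) + 415)**2 = (-17/318 + 415)**2 = (131953/318)**2 = 17411594209/101124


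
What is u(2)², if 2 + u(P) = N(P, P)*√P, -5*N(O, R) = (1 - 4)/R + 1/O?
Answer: (10 - √2)²/25 ≈ 2.9486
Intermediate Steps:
N(O, R) = -1/(5*O) + 3/(5*R) (N(O, R) = -((1 - 4)/R + 1/O)/5 = -(-3/R + 1/O)/5 = -(1/O - 3/R)/5 = -1/(5*O) + 3/(5*R))
u(P) = -2 + 2/(5*√P) (u(P) = -2 + ((-P + 3*P)/(5*P*P))*√P = -2 + ((2*P)/(5*P*P))*√P = -2 + (2/(5*P))*√P = -2 + 2/(5*√P))
u(2)² = (-2 + 2/(5*√2))² = (-2 + 2*(√2/2)/5)² = (-2 + √2/5)²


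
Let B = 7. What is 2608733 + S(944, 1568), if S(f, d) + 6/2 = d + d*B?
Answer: 2621274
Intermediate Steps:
S(f, d) = -3 + 8*d (S(f, d) = -3 + (d + d*7) = -3 + (d + 7*d) = -3 + 8*d)
2608733 + S(944, 1568) = 2608733 + (-3 + 8*1568) = 2608733 + (-3 + 12544) = 2608733 + 12541 = 2621274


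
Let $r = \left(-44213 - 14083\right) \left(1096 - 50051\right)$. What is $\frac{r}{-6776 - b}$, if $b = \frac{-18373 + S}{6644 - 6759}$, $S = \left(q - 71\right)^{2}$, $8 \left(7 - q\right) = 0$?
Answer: $- \frac{328196278200}{793517} \approx -4.136 \cdot 10^{5}$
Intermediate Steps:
$q = 7$ ($q = 7 - 0 = 7 + 0 = 7$)
$S = 4096$ ($S = \left(7 - 71\right)^{2} = \left(-64\right)^{2} = 4096$)
$b = \frac{14277}{115}$ ($b = \frac{-18373 + 4096}{6644 - 6759} = - \frac{14277}{-115} = \left(-14277\right) \left(- \frac{1}{115}\right) = \frac{14277}{115} \approx 124.15$)
$r = 2853880680$ ($r = \left(-58296\right) \left(-48955\right) = 2853880680$)
$\frac{r}{-6776 - b} = \frac{2853880680}{-6776 - \frac{14277}{115}} = \frac{2853880680}{- \frac{793517}{115}} = 2853880680 \left(- \frac{115}{793517}\right) = - \frac{328196278200}{793517}$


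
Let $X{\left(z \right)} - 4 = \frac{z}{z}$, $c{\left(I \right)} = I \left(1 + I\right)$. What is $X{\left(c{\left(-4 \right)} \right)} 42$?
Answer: $210$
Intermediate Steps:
$X{\left(z \right)} = 5$ ($X{\left(z \right)} = 4 + \frac{z}{z} = 4 + 1 = 5$)
$X{\left(c{\left(-4 \right)} \right)} 42 = 5 \cdot 42 = 210$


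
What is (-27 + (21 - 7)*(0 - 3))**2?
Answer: 4761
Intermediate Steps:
(-27 + (21 - 7)*(0 - 3))**2 = (-27 + 14*(-3))**2 = (-27 - 42)**2 = (-69)**2 = 4761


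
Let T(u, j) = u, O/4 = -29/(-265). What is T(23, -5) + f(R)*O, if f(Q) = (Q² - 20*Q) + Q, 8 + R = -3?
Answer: 8875/53 ≈ 167.45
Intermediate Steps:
R = -11 (R = -8 - 3 = -11)
O = 116/265 (O = 4*(-29/(-265)) = 4*(-29*(-1/265)) = 4*(29/265) = 116/265 ≈ 0.43774)
f(Q) = Q² - 19*Q
T(23, -5) + f(R)*O = 23 - 11*(-19 - 11)*(116/265) = 23 - 11*(-30)*(116/265) = 23 + 330*(116/265) = 23 + 7656/53 = 8875/53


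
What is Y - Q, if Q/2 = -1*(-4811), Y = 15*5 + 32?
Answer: -9515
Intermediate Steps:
Y = 107 (Y = 75 + 32 = 107)
Q = 9622 (Q = 2*(-1*(-4811)) = 2*4811 = 9622)
Y - Q = 107 - 1*9622 = 107 - 9622 = -9515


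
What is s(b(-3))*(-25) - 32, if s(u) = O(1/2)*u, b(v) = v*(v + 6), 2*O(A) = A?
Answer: 97/4 ≈ 24.250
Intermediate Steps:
O(A) = A/2
b(v) = v*(6 + v)
s(u) = u/4 (s(u) = ((1/2)/2)*u = ((1/2)*(1/2))*u = u/4)
s(b(-3))*(-25) - 32 = ((-3*(6 - 3))/4)*(-25) - 32 = ((-3*3)/4)*(-25) - 32 = ((1/4)*(-9))*(-25) - 32 = -9/4*(-25) - 32 = 225/4 - 32 = 97/4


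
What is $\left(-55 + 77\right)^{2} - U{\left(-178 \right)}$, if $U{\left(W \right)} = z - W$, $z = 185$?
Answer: $121$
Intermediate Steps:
$U{\left(W \right)} = 185 - W$
$\left(-55 + 77\right)^{2} - U{\left(-178 \right)} = \left(-55 + 77\right)^{2} - \left(185 - -178\right) = 22^{2} - \left(185 + 178\right) = 484 - 363 = 121$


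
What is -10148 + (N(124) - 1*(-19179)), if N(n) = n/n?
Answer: 9032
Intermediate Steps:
N(n) = 1
-10148 + (N(124) - 1*(-19179)) = -10148 + (1 - 1*(-19179)) = -10148 + (1 + 19179) = -10148 + 19180 = 9032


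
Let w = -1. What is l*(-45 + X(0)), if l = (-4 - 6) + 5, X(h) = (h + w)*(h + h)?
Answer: 225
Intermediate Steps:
X(h) = 2*h*(-1 + h) (X(h) = (h - 1)*(h + h) = (-1 + h)*(2*h) = 2*h*(-1 + h))
l = -5 (l = -10 + 5 = -5)
l*(-45 + X(0)) = -5*(-45 + 2*0*(-1 + 0)) = -5*(-45 + 2*0*(-1)) = -5*(-45 + 0) = -5*(-45) = 225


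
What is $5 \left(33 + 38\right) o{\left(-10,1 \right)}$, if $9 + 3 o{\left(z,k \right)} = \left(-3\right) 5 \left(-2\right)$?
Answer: $2485$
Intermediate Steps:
$o{\left(z,k \right)} = 7$ ($o{\left(z,k \right)} = -3 + \frac{\left(-3\right) 5 \left(-2\right)}{3} = -3 + \frac{\left(-15\right) \left(-2\right)}{3} = -3 + \frac{1}{3} \cdot 30 = -3 + 10 = 7$)
$5 \left(33 + 38\right) o{\left(-10,1 \right)} = 5 \left(33 + 38\right) 7 = 5 \cdot 71 \cdot 7 = 355 \cdot 7 = 2485$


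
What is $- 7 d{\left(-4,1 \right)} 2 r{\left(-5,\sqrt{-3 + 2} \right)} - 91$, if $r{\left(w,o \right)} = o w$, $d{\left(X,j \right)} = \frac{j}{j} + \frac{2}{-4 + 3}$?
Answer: $-91 - 70 i \approx -91.0 - 70.0 i$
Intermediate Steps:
$d{\left(X,j \right)} = -1$ ($d{\left(X,j \right)} = 1 + \frac{2}{-1} = 1 + 2 \left(-1\right) = 1 - 2 = -1$)
$- 7 d{\left(-4,1 \right)} 2 r{\left(-5,\sqrt{-3 + 2} \right)} - 91 = - 7 \left(-1\right) 2 \sqrt{-3 + 2} \left(-5\right) - 91 = - 7 \left(- 2 \sqrt{-1} \left(-5\right)\right) - 91 = - 7 \left(- 2 i \left(-5\right)\right) - 91 = - 7 \left(- 2 \left(- 5 i\right)\right) - 91 = - 7 \cdot 10 i - 91 = - 70 i - 91 = -91 - 70 i$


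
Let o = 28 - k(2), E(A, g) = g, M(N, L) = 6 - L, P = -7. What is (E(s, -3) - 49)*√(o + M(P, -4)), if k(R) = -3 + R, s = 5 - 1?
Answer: -52*√39 ≈ -324.74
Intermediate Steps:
s = 4
o = 29 (o = 28 - (-3 + 2) = 28 - 1*(-1) = 28 + 1 = 29)
(E(s, -3) - 49)*√(o + M(P, -4)) = (-3 - 49)*√(29 + (6 - 1*(-4))) = -52*√(29 + (6 + 4)) = -52*√(29 + 10) = -52*√39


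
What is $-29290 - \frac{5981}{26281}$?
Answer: $- \frac{769776471}{26281} \approx -29290.0$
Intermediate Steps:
$-29290 - \frac{5981}{26281} = - \frac{769776471}{26281}$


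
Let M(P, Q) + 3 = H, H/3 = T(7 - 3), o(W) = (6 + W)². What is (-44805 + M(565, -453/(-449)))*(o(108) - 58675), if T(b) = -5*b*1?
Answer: 2049525372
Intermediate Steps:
T(b) = -5*b
H = -60 (H = 3*(-5*(7 - 3)) = 3*(-5*4) = 3*(-20) = -60)
M(P, Q) = -63 (M(P, Q) = -3 - 60 = -63)
(-44805 + M(565, -453/(-449)))*(o(108) - 58675) = (-44805 - 63)*((6 + 108)² - 58675) = -44868*(114² - 58675) = -44868*(12996 - 58675) = -44868*(-45679) = 2049525372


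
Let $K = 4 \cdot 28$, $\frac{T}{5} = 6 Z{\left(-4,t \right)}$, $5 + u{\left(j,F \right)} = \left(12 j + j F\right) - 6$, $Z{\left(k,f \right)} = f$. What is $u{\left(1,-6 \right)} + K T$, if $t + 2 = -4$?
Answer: $-20165$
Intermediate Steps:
$t = -6$ ($t = -2 - 4 = -6$)
$u{\left(j,F \right)} = -11 + 12 j + F j$ ($u{\left(j,F \right)} = -5 - \left(6 - 12 j - j F\right) = -5 - \left(6 - 12 j - F j\right) = -5 + \left(-6 + 12 j + F j\right) = -11 + 12 j + F j$)
$T = -180$ ($T = 5 \cdot 6 \left(-6\right) = 5 \left(-36\right) = -180$)
$K = 112$
$u{\left(1,-6 \right)} + K T = \left(-11 + 12 \cdot 1 - 6\right) + 112 \left(-180\right) = \left(-11 + 12 - 6\right) - 20160 = -5 - 20160 = -20165$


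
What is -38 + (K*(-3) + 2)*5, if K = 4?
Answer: -88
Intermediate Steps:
-38 + (K*(-3) + 2)*5 = -38 + (4*(-3) + 2)*5 = -38 + (-12 + 2)*5 = -38 - 10*5 = -38 - 50 = -88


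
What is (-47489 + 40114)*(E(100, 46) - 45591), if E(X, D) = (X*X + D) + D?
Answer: 261805125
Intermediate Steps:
E(X, D) = X**2 + 2*D (E(X, D) = (X**2 + D) + D = (D + X**2) + D = X**2 + 2*D)
(-47489 + 40114)*(E(100, 46) - 45591) = (-47489 + 40114)*((100**2 + 2*46) - 45591) = -7375*((10000 + 92) - 45591) = -7375*(10092 - 45591) = -7375*(-35499) = 261805125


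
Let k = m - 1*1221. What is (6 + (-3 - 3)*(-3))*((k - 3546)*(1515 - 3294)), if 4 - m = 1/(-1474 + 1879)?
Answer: 9151251904/45 ≈ 2.0336e+8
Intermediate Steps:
m = 1619/405 (m = 4 - 1/(-1474 + 1879) = 4 - 1/405 = 1619/405 ≈ 3.9975)
k = -492886/405 (k = 1619/405 - 1*1221 = 1619/405 - 1221 = -492886/405 ≈ -1217.0)
(6 + (-3 - 3)*(-3))*((k - 3546)*(1515 - 3294)) = (6 + (-3 - 3)*(-3))*((-492886/405 - 3546)*(1515 - 3294)) = (6 - 6*(-3))*(-1929016/405*(-1779)) = (6 + 18)*(1143906488/135) = 24*(1143906488/135) = 9151251904/45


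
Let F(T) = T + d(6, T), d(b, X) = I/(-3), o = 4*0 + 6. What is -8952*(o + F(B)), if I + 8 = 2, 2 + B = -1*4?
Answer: -17904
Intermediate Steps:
B = -6 (B = -2 - 1*4 = -2 - 4 = -6)
I = -6 (I = -8 + 2 = -6)
o = 6 (o = 0 + 6 = 6)
d(b, X) = 2 (d(b, X) = -6/(-3) = -6*(-⅓) = 2)
F(T) = 2 + T (F(T) = T + 2 = 2 + T)
-8952*(o + F(B)) = -8952*(6 + (2 - 6)) = -8952*(6 - 4) = -8952*2 = -17904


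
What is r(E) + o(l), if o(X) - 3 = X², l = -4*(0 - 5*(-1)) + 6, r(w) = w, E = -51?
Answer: 148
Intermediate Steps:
l = -14 (l = -4*(0 + 5) + 6 = -4*5 + 6 = -20 + 6 = -14)
o(X) = 3 + X²
r(E) + o(l) = -51 + (3 + (-14)²) = -51 + (3 + 196) = -51 + 199 = 148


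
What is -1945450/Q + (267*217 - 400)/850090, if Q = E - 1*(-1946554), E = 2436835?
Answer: -1401591770829/3726275155010 ≈ -0.37614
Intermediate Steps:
Q = 4383389 (Q = 2436835 - 1*(-1946554) = 2436835 + 1946554 = 4383389)
-1945450/Q + (267*217 - 400)/850090 = -1945450/4383389 + (267*217 - 400)/850090 = -1945450*1/4383389 + (57939 - 400)*(1/850090) = -1945450/4383389 + 57539*(1/850090) = -1945450/4383389 + 57539/850090 = -1401591770829/3726275155010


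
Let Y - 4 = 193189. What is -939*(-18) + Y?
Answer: 210095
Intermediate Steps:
Y = 193193 (Y = 4 + 193189 = 193193)
-939*(-18) + Y = -939*(-18) + 193193 = 16902 + 193193 = 210095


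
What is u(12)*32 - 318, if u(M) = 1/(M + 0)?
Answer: -946/3 ≈ -315.33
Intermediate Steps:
u(M) = 1/M
u(12)*32 - 318 = 32/12 - 318 = (1/12)*32 - 318 = 8/3 - 318 = -946/3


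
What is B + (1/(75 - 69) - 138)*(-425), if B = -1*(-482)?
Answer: 354367/6 ≈ 59061.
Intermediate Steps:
B = 482
B + (1/(75 - 69) - 138)*(-425) = 482 + (1/(75 - 69) - 138)*(-425) = 482 + (1/6 - 138)*(-425) = 482 - 827/6*(-425) = 482 + 351475/6 = 354367/6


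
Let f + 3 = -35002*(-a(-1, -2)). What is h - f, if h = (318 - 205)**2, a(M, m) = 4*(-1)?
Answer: 152780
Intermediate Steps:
a(M, m) = -4
h = 12769 (h = 113**2 = 12769)
f = -140011 (f = -3 - 35002*(-1*(-4)) = -3 - 35002*4 = -3 - 43*3256 = -3 - 140008 = -140011)
h - f = 12769 - 1*(-140011) = 12769 + 140011 = 152780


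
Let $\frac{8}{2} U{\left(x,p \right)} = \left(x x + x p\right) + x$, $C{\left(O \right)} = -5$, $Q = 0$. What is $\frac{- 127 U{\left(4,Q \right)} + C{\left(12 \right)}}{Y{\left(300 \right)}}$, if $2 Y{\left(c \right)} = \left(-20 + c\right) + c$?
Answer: $- \frac{64}{29} \approx -2.2069$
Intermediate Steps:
$Y{\left(c \right)} = -10 + c$ ($Y{\left(c \right)} = \frac{\left(-20 + c\right) + c}{2} = \frac{-20 + 2 c}{2} = -10 + c$)
$U{\left(x,p \right)} = \frac{x}{4} + \frac{x^{2}}{4} + \frac{p x}{4}$ ($U{\left(x,p \right)} = \frac{\left(x x + x p\right) + x}{4} = \frac{\left(x^{2} + p x\right) + x}{4} = \frac{x + x^{2} + p x}{4} = \frac{x}{4} + \frac{x^{2}}{4} + \frac{p x}{4}$)
$\frac{- 127 U{\left(4,Q \right)} + C{\left(12 \right)}}{Y{\left(300 \right)}} = \frac{- 127 \cdot \frac{1}{4} \cdot 4 \left(1 + 0 + 4\right) - 5}{-10 + 300} = \frac{- 127 \cdot \frac{1}{4} \cdot 4 \cdot 5 - 5}{290} = \left(\left(-127\right) 5 - 5\right) \frac{1}{290} = \left(-635 - 5\right) \frac{1}{290} = \left(-640\right) \frac{1}{290} = - \frac{64}{29}$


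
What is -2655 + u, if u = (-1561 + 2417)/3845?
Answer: -10207619/3845 ≈ -2654.8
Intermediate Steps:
u = 856/3845 (u = 856*(1/3845) = 856/3845 ≈ 0.22263)
-2655 + u = -2655 + 856/3845 = -10207619/3845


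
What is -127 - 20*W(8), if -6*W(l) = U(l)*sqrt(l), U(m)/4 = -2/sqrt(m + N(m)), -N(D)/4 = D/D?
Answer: -127 - 80*sqrt(2)/3 ≈ -164.71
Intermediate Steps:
N(D) = -4 (N(D) = -4*D/D = -4*1 = -4)
U(m) = -8/sqrt(-4 + m) (U(m) = 4*(-2/sqrt(m - 4)) = 4*(-2/sqrt(-4 + m)) = -8/sqrt(-4 + m))
W(l) = 4*sqrt(l)/(3*sqrt(-4 + l)) (W(l) = -(-8/sqrt(-4 + l))*sqrt(l)/6 = -(-4)*sqrt(l)/(3*sqrt(-4 + l)) = 4*sqrt(l)/(3*sqrt(-4 + l)))
-127 - 20*W(8) = -127 - 80*sqrt(8)/(3*sqrt(-4 + 8)) = -127 - 80*2*sqrt(2)/(3*sqrt(4)) = -127 - 80*2*sqrt(2)/(3*2) = -127 - 80*sqrt(2)/3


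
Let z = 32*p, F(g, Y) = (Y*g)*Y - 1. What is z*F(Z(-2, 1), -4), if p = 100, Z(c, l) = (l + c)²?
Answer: 48000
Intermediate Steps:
Z(c, l) = (c + l)²
F(g, Y) = -1 + g*Y² (F(g, Y) = g*Y² - 1 = -1 + g*Y²)
z = 3200 (z = 32*100 = 3200)
z*F(Z(-2, 1), -4) = 3200*(-1 + (-2 + 1)²*(-4)²) = 3200*(-1 + (-1)²*16) = 3200*(-1 + 1*16) = 3200*(-1 + 16) = 3200*15 = 48000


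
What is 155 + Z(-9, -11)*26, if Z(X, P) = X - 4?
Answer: -183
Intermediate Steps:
Z(X, P) = -4 + X
155 + Z(-9, -11)*26 = 155 + (-4 - 9)*26 = 155 - 13*26 = 155 - 338 = -183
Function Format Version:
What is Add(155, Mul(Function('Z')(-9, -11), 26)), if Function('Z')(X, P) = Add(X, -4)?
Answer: -183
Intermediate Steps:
Function('Z')(X, P) = Add(-4, X)
Add(155, Mul(Function('Z')(-9, -11), 26)) = Add(155, Mul(Add(-4, -9), 26)) = Add(155, Mul(-13, 26)) = Add(155, -338) = -183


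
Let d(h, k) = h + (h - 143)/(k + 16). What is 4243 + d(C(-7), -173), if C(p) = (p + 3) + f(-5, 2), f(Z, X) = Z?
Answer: 664890/157 ≈ 4235.0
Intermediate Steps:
C(p) = -2 + p (C(p) = (p + 3) - 5 = (3 + p) - 5 = -2 + p)
d(h, k) = h + (-143 + h)/(16 + k)
4243 + d(C(-7), -173) = 4243 + (-143 + 17*(-2 - 7) + (-2 - 7)*(-173))/(16 - 173) = 4243 + (-143 + 17*(-9) - 9*(-173))/(-157) = 4243 - (-143 - 153 + 1557)/157 = 4243 - 1/157*1261 = 4243 - 1261/157 = 664890/157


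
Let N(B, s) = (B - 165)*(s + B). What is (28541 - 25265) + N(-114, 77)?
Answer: 13599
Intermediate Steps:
N(B, s) = (-165 + B)*(B + s)
(28541 - 25265) + N(-114, 77) = (28541 - 25265) + ((-114)**2 - 165*(-114) - 165*77 - 114*77) = 3276 + (12996 + 18810 - 12705 - 8778) = 3276 + 10323 = 13599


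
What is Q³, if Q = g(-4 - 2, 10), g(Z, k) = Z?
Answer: -216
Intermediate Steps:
Q = -6 (Q = -4 - 2 = -6)
Q³ = (-6)³ = -216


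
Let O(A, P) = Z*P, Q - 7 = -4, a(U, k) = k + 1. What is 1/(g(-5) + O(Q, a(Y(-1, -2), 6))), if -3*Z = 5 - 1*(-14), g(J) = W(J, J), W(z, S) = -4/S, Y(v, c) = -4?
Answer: -15/653 ≈ -0.022971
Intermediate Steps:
g(J) = -4/J
Z = -19/3 (Z = -(5 - 1*(-14))/3 = -(5 + 14)/3 = -⅓*19 = -19/3 ≈ -6.3333)
a(U, k) = 1 + k
Q = 3 (Q = 7 - 4 = 3)
O(A, P) = -19*P/3
1/(g(-5) + O(Q, a(Y(-1, -2), 6))) = 1/(-4/(-5) - 19*(1 + 6)/3) = 1/(-4*(-⅕) - 19/3*7) = 1/(⅘ - 133/3) = 1/(-653/15) = -15/653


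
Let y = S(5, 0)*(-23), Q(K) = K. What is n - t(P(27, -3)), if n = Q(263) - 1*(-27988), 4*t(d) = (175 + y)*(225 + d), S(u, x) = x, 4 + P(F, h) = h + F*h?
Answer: 89029/4 ≈ 22257.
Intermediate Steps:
P(F, h) = -4 + h + F*h (P(F, h) = -4 + (h + F*h) = -4 + h + F*h)
y = 0 (y = 0*(-23) = 0)
t(d) = 39375/4 + 175*d/4 (t(d) = ((175 + 0)*(225 + d))/4 = (175*(225 + d))/4 = (39375 + 175*d)/4 = 39375/4 + 175*d/4)
n = 28251 (n = 263 - 1*(-27988) = 263 + 27988 = 28251)
n - t(P(27, -3)) = 28251 - (39375/4 + 175*(-4 - 3 + 27*(-3))/4) = 28251 - (39375/4 + 175*(-4 - 3 - 81)/4) = 28251 - (39375/4 + (175/4)*(-88)) = 28251 - (39375/4 - 3850) = 28251 - 1*23975/4 = 28251 - 23975/4 = 89029/4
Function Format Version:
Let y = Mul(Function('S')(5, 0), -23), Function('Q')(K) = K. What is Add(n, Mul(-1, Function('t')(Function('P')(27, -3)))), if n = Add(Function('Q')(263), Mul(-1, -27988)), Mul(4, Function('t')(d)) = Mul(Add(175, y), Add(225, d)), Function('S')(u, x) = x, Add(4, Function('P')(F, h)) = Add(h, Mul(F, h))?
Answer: Rational(89029, 4) ≈ 22257.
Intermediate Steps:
Function('P')(F, h) = Add(-4, h, Mul(F, h)) (Function('P')(F, h) = Add(-4, Add(h, Mul(F, h))) = Add(-4, h, Mul(F, h)))
y = 0 (y = Mul(0, -23) = 0)
Function('t')(d) = Add(Rational(39375, 4), Mul(Rational(175, 4), d)) (Function('t')(d) = Mul(Rational(1, 4), Mul(Add(175, 0), Add(225, d))) = Mul(Rational(1, 4), Mul(175, Add(225, d))) = Mul(Rational(1, 4), Add(39375, Mul(175, d))) = Add(Rational(39375, 4), Mul(Rational(175, 4), d)))
n = 28251 (n = Add(263, Mul(-1, -27988)) = Add(263, 27988) = 28251)
Add(n, Mul(-1, Function('t')(Function('P')(27, -3)))) = Add(28251, Mul(-1, Add(Rational(39375, 4), Mul(Rational(175, 4), Add(-4, -3, Mul(27, -3)))))) = Add(28251, Mul(-1, Add(Rational(39375, 4), Mul(Rational(175, 4), Add(-4, -3, -81))))) = Add(28251, Mul(-1, Add(Rational(39375, 4), Mul(Rational(175, 4), -88)))) = Add(28251, Mul(-1, Add(Rational(39375, 4), -3850))) = Add(28251, Mul(-1, Rational(23975, 4))) = Add(28251, Rational(-23975, 4)) = Rational(89029, 4)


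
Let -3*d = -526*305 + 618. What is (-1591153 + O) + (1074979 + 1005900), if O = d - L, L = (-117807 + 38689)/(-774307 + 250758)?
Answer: 3859076236/7107 ≈ 5.4300e+5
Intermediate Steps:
L = 358/2369 (L = -79118/(-523549) = -79118*(-1/523549) = 358/2369 ≈ 0.15112)
d = 159812/3 (d = -(-526*305 + 618)/3 = -(-160430 + 618)/3 = -⅓*(-159812) = 159812/3 ≈ 53271.)
O = 378593554/7107 (O = 159812/3 - 1*358/2369 = 159812/3 - 358/2369 = 378593554/7107 ≈ 53271.)
(-1591153 + O) + (1074979 + 1005900) = (-1591153 + 378593554/7107) + (1074979 + 1005900) = -10929730817/7107 + 2080879 = 3859076236/7107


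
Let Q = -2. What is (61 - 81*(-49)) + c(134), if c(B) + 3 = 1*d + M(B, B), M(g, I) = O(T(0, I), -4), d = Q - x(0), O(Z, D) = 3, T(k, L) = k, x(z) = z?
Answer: 4028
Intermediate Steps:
d = -2 (d = -2 - 1*0 = -2 + 0 = -2)
M(g, I) = 3
c(B) = -2 (c(B) = -3 + (1*(-2) + 3) = -3 + (-2 + 3) = -3 + 1 = -2)
(61 - 81*(-49)) + c(134) = (61 - 81*(-49)) - 2 = (61 + 3969) - 2 = 4030 - 2 = 4028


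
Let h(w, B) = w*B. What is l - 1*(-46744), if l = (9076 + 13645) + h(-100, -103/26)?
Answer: 908195/13 ≈ 69861.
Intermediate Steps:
h(w, B) = B*w
l = 300523/13 (l = (9076 + 13645) - 103/26*(-100) = 22721 - 103*1/26*(-100) = 22721 - 103/26*(-100) = 22721 + 5150/13 = 300523/13 ≈ 23117.)
l - 1*(-46744) = 300523/13 - 1*(-46744) = 300523/13 + 46744 = 908195/13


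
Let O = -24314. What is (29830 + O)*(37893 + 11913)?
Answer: 274729896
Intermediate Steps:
(29830 + O)*(37893 + 11913) = (29830 - 24314)*(37893 + 11913) = 5516*49806 = 274729896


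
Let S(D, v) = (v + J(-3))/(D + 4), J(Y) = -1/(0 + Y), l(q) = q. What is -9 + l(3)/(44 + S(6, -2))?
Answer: -2349/263 ≈ -8.9316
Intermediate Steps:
J(Y) = -1/Y
S(D, v) = (⅓ + v)/(4 + D) (S(D, v) = (v - 1/(-3))/(D + 4) = (v - 1*(-⅓))/(4 + D) = (v + ⅓)/(4 + D) = (⅓ + v)/(4 + D))
-9 + l(3)/(44 + S(6, -2)) = -9 + 3/(44 + (⅓ - 2)/(4 + 6)) = -9 + 3/(44 - 5/3/10) = -9 + 3/(44 + (⅒)*(-5/3)) = -9 + 3/(44 - ⅙) = -9 + 3/(263/6) = -9 + 3*(6/263) = -9 + 18/263 = -2349/263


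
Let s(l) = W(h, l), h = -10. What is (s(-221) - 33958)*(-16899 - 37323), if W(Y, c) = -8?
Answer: 1841704452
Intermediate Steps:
s(l) = -8
(s(-221) - 33958)*(-16899 - 37323) = (-8 - 33958)*(-16899 - 37323) = -33966*(-54222) = 1841704452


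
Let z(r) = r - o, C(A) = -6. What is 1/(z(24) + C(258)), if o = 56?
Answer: -1/38 ≈ -0.026316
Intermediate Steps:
z(r) = -56 + r (z(r) = r - 1*56 = r - 56 = -56 + r)
1/(z(24) + C(258)) = 1/((-56 + 24) - 6) = 1/(-32 - 6) = 1/(-38) = -1/38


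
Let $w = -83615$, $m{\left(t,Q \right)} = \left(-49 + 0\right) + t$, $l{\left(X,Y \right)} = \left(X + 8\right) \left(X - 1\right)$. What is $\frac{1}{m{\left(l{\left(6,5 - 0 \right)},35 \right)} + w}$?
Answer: $- \frac{1}{83594} \approx -1.1963 \cdot 10^{-5}$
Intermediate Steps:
$l{\left(X,Y \right)} = \left(-1 + X\right) \left(8 + X\right)$ ($l{\left(X,Y \right)} = \left(8 + X\right) \left(-1 + X\right) = \left(-1 + X\right) \left(8 + X\right)$)
$m{\left(t,Q \right)} = -49 + t$
$\frac{1}{m{\left(l{\left(6,5 - 0 \right)},35 \right)} + w} = \frac{1}{\left(-49 + \left(-8 + 6^{2} + 7 \cdot 6\right)\right) - 83615} = \frac{1}{\left(-49 + \left(-8 + 36 + 42\right)\right) - 83615} = \frac{1}{\left(-49 + 70\right) - 83615} = \frac{1}{21 - 83615} = \frac{1}{-83594} = - \frac{1}{83594}$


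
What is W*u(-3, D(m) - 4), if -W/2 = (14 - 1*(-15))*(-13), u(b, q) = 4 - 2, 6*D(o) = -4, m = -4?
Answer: 1508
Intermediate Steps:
D(o) = -⅔ (D(o) = (⅙)*(-4) = -⅔)
u(b, q) = 2
W = 754 (W = -2*(14 - 1*(-15))*(-13) = -2*(14 + 15)*(-13) = -58*(-13) = -2*(-377) = 754)
W*u(-3, D(m) - 4) = 754*2 = 1508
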